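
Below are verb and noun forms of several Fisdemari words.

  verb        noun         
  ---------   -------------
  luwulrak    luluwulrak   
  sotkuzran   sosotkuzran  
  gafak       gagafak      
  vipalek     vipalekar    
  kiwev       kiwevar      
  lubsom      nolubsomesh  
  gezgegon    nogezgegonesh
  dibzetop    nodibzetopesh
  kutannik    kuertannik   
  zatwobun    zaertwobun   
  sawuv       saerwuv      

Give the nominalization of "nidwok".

nonidwokesh

"nidwok" has last vowel 'o'. The stems whose last vowel is 'o' (lubsom → nolubsomesh, gezgegon → nogezgegonesh, dibzetop → nodibzetopesh) add no- … -esh around the stem.
The other patterns: stems whose last vowel is 'a' repeat the first consonant+vowel as a prefix; stems whose last vowel is 'e' add -ar; stems whose last vowel is 'i' or 'u' insert -er- after the first vowel.
So nidwok → nonidwokesh.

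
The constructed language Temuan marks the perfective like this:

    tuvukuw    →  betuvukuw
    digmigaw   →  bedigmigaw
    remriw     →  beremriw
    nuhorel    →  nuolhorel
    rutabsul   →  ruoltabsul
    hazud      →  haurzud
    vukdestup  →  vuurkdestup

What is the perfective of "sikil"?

siolkil

tuvukuw and rutabsul both have last vowel 'u' yet inflect differently (betuvukuw, ruoltabsul), so the last vowel is not what conditions the rule; the final letter is.
"sikil" ends in -l. The stems ending in -l (nuhorel → nuolhorel, rutabsul → ruoltabsul) insert -ol- after the first vowel.
So sikil → siolkil.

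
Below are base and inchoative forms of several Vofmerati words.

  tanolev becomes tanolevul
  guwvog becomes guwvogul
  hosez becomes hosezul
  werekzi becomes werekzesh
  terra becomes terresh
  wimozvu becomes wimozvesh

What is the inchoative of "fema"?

"fema" ends in a vowel. The stems ending in a vowel (werekzi → werekzesh, terra → terresh, wimozvu → wimozvesh) drop the final letter and add -esh.
The other pattern: stems ending in a consonant add -ul.
So fema → femesh.

femesh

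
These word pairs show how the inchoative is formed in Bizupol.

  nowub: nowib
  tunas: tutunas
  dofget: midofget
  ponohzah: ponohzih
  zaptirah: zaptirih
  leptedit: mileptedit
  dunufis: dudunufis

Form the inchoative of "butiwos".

"butiwos" ends in -s. The stems ending in -s (dunufis → dudunufis, tunas → tutunas) repeat the first consonant+vowel as a prefix.
The other patterns: stems ending in -b or -h change the last vowel to 'i'; stems ending in -t add the prefix mi-.
So butiwos → bubutiwos.

bubutiwos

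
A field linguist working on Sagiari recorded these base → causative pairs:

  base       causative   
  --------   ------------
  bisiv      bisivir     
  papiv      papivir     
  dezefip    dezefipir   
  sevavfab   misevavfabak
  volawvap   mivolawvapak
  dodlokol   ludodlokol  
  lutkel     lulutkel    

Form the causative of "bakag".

dezefip and volawvap both end in -p yet inflect differently (dezefipir, mivolawvapak), so the final letter is not what conditions the rule; the last vowel is.
"bakag" has last vowel 'a'. The stems whose last vowel is 'a' (sevavfab → misevavfabak, volawvap → mivolawvapak) add mi- … -ak around the stem.
The other patterns: stems whose last vowel is 'i' add -ir; stems whose last vowel is 'e' or 'o' add the prefix lu-.
So bakag → mibakagak.

mibakagak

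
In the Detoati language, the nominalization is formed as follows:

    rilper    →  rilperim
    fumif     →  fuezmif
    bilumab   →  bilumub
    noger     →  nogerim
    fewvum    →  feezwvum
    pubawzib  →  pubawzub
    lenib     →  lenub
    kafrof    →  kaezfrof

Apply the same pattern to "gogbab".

"gogbab" ends in -b. The stems ending in -b (pubawzib → pubawzub, bilumab → bilumub, lenib → lenub) change the last vowel to 'u'.
So gogbab → gogbub.

gogbub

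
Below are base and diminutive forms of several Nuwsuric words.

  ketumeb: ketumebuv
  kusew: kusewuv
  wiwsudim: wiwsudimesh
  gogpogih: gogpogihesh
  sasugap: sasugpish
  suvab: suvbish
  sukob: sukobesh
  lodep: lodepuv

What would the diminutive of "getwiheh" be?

getwihehuv

"getwiheh" has last vowel 'e'. The stems whose last vowel is 'e' (kusew → kusewuv, lodep → lodepuv, ketumeb → ketumebuv) add -uv.
The other patterns: stems whose last vowel is 'a' delete the last vowel and add -ish; stems whose last vowel is 'i' or 'o' add -esh.
So getwiheh → getwihehuv.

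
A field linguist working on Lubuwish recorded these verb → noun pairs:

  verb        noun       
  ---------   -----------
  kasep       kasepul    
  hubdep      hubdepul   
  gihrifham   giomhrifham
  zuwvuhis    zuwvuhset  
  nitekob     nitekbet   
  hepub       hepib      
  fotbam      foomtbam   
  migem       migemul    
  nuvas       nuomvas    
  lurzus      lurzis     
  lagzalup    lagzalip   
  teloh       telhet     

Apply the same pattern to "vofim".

vofmet

"vofim" has last vowel 'i'. The one such stem in the data (zuwvuhis → zuwvuhset) deletes the last vowel and adds -et (as do teloh, nitekob), so the same rule applies.
The other patterns: stems whose last vowel is 'e' add -ul; stems whose last vowel is 'a' insert -om- after the first vowel; stems whose last vowel is 'u' change the last vowel to 'i'.
So vofim → vofmet.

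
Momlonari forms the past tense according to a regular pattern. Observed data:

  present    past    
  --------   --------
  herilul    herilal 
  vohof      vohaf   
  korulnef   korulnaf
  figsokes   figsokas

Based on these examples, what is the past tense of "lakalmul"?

Every pair shown (herilul → herilal, vohof → vohaf, korulnef → korulnaf, …) follows the same rule: change the last vowel to 'a'.
So lakalmul → lakalmal.

lakalmal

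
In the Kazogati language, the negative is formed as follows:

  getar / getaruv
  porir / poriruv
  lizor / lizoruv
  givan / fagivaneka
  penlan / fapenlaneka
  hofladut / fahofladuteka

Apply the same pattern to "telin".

getar and givan both have last vowel 'a' yet inflect differently (getaruv, fagivaneka), so the last vowel is not what conditions the rule; the final letter is.
"telin" ends in -n. The stems ending in -n (givan → fagivaneka, penlan → fapenlaneka) add fa- … -eka around the stem.
The other pattern: stems ending in -r add -uv.
So telin → fatelineka.

fatelineka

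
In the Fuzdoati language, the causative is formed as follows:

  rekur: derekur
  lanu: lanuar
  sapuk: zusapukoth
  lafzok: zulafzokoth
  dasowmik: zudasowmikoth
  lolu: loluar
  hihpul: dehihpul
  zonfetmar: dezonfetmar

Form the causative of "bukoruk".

zubukorukoth

sapuk and lanu both have last vowel 'u' yet inflect differently (zusapukoth, lanuar), so the last vowel is not what conditions the rule; the final letter is.
"bukoruk" ends in -k. The stems ending in -k (lafzok → zulafzokoth, sapuk → zusapukoth, dasowmik → zudasowmikoth) add zu- … -oth around the stem.
The other patterns: stems ending in -u add -ar; stems ending in -l or -r add the prefix de-.
So bukoruk → zubukorukoth.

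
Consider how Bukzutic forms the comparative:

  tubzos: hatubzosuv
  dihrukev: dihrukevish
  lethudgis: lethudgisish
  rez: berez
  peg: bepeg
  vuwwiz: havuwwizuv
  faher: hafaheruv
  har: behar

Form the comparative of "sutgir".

"sutgir" has 2 vowels. The stems with 2 vowels (faher → hafaheruv, tubzos → hatubzosuv, vuwwiz → havuwwizuv) add ha- … -uv around the stem.
So sutgir → hasutgiruv.

hasutgiruv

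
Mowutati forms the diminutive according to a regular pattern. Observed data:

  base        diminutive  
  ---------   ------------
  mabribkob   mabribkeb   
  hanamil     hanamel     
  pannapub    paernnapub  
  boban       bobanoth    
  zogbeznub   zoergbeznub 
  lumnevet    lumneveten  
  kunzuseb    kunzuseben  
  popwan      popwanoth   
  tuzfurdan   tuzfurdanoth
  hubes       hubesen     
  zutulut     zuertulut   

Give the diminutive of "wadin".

waden

zutulut and lumnevet both end in -t yet inflect differently (zuertulut, lumneveten), so the final letter is not what conditions the rule; the last vowel is.
"wadin" has last vowel 'i'. The one such stem in the data (hanamil → hanamel) changes the last vowel to 'e' (as does mabribkob), so the same rule applies.
The other patterns: stems whose last vowel is 'a' add -oth; stems whose last vowel is 'u' insert -er- after the first vowel; stems whose last vowel is 'e' add -en.
So wadin → waden.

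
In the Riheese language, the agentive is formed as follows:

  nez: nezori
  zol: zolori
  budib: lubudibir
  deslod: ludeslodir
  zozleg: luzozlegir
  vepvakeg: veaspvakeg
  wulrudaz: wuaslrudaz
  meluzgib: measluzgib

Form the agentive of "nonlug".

lunonlugir

zozleg and vepvakeg both end in -g yet inflect differently (luzozlegir, veaspvakeg), so the final letter is not what conditions the rule; the number of vowels is.
"nonlug" has 2 vowels. The stems with 2 vowels (budib → lubudibir, deslod → ludeslodir, zozleg → luzozlegir) add lu- … -ir around the stem.
So nonlug → lunonlugir.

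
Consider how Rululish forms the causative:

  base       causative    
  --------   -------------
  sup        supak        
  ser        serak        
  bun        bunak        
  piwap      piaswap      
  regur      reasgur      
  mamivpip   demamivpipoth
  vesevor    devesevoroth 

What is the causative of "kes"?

sup and piwap both end in -p yet inflect differently (supak, piaswap), so the final letter is not what conditions the rule; the number of vowels is.
"kes" has 1 vowel. The stems with 1 vowel (sup → supak, ser → serak, bun → bunak) add -ak.
So kes → kesak.

kesak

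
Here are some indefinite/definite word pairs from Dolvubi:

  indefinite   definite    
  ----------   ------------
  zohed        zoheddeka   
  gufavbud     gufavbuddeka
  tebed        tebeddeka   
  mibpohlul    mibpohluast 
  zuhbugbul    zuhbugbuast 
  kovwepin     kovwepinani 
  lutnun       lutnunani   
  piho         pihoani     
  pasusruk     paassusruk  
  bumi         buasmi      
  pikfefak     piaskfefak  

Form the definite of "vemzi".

"vemzi" ends in -i. The one such stem in the data (bumi → buasmi) inserts -as- after the first vowel (as do pasusruk, pikfefak), so the same rule applies.
So vemzi → veasmzi.

veasmzi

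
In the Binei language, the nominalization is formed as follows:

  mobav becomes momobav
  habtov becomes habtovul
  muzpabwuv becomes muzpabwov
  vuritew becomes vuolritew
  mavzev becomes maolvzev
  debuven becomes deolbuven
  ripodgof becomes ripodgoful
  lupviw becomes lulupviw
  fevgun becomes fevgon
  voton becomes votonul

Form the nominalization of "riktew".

"riktew" has last vowel 'e'. The stems whose last vowel is 'e' (vuritew → vuolritew, mavzev → maolvzev, debuven → deolbuven) insert -ol- after the first vowel.
So riktew → riolktew.

riolktew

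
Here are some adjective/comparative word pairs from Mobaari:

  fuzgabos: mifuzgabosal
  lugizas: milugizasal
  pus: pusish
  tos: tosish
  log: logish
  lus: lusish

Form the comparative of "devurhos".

fuzgabos and pus both end in -s yet inflect differently (mifuzgabosal, pusish), so the final letter is not what conditions the rule; the number of vowels is.
"devurhos" has 3 vowels. The stems with 3 vowels (fuzgabos → mifuzgabosal, lugizas → milugizasal) add mi- … -al around the stem.
The other pattern: stems with 1 vowel add -ish.
So devurhos → midevurhosal.

midevurhosal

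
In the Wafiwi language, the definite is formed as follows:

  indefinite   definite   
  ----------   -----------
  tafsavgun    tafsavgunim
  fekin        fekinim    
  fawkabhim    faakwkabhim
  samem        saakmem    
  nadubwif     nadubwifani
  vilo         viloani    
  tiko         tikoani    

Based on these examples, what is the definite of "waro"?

waroani

"waro" ends in -o. The stems ending in -o (vilo → viloani, tiko → tikoani) add -ani.
So waro → waroani.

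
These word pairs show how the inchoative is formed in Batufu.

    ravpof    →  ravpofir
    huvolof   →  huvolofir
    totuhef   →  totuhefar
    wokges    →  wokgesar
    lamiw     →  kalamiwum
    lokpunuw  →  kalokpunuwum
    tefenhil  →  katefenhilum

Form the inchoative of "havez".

havezar

ravpof and totuhef both end in -f yet inflect differently (ravpofir, totuhefar), so the final letter is not what conditions the rule; the last vowel is.
"havez" has last vowel 'e'. The stems whose last vowel is 'e' (totuhef → totuhefar, wokges → wokgesar) add -ar.
So havez → havezar.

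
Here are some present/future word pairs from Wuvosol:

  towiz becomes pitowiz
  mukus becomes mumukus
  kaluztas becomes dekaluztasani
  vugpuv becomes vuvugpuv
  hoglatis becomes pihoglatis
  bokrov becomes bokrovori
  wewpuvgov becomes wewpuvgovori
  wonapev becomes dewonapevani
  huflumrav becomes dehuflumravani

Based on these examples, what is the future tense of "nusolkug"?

mukus and hoglatis both end in -s yet inflect differently (mumukus, pihoglatis), so the final letter is not what conditions the rule; the last vowel is.
"nusolkug" has last vowel 'u'. The stems whose last vowel is 'u' (vugpuv → vuvugpuv, mukus → mumukus) repeat the first consonant+vowel as a prefix.
So nusolkug → nunusolkug.

nunusolkug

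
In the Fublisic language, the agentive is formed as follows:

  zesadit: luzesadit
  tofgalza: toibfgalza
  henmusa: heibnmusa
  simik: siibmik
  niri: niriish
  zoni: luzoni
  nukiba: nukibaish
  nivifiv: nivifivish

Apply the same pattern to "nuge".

zoni and niri both end in -i yet inflect differently (luzoni, niriish), so the final letter is not what conditions the rule; the first letter is.
"nuge" begins with n-. The stems beginning with n- (nivifiv → nivifivish, niri → niriish, nukiba → nukibaish) add -ish.
The other patterns: stems beginning with z- add the prefix lu-; stems beginning with h-, s- or t- insert -ib- after the first vowel.
So nuge → nugeish.

nugeish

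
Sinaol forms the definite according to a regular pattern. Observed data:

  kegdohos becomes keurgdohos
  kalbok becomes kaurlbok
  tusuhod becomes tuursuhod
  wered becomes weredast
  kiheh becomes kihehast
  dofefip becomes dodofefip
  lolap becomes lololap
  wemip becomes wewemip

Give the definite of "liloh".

tusuhod and wered both end in -d yet inflect differently (tuursuhod, weredast), so the final letter is not what conditions the rule; the last vowel is.
"liloh" has last vowel 'o'. The stems whose last vowel is 'o' (kegdohos → keurgdohos, kalbok → kaurlbok, tusuhod → tuursuhod) insert -ur- after the first vowel.
So liloh → liurloh.

liurloh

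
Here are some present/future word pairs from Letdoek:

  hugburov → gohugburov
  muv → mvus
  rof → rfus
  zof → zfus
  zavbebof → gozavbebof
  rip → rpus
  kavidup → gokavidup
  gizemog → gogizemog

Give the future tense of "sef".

sfus

muv and hugburov both end in -v yet inflect differently (mvus, gohugburov), so the final letter is not what conditions the rule; the number of vowels is.
"sef" has 1 vowel. The stems with 1 vowel (muv → mvus, rof → rfus, zof → zfus) delete the last vowel and add -us.
So sef → sfus.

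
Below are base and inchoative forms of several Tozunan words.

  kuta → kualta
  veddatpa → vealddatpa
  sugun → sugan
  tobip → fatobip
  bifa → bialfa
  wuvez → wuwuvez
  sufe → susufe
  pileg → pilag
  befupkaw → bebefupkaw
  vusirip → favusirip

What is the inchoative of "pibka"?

"pibka" ends in -a. The stems ending in -a (kuta → kualta, veddatpa → vealddatpa, bifa → bialfa) insert -al- after the first vowel.
The other patterns: stems ending in -p add the prefix fa-; stems ending in -g or -n change the last vowel to 'a'; stems ending in -e, -w or -z repeat the first consonant+vowel as a prefix.
So pibka → pialbka.

pialbka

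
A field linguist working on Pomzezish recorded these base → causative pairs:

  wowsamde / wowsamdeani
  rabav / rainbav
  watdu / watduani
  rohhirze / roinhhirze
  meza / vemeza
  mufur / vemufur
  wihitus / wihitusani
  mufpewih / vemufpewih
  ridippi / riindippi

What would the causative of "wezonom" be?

wezonomani

rohhirze and wowsamde both end in -e yet inflect differently (roinhhirze, wowsamdeani), so the final letter is not what conditions the rule; the first letter is.
"wezonom" begins with w-. The stems beginning with w- (wowsamde → wowsamdeani, watdu → watduani, wihitus → wihitusani) add -ani.
The other patterns: stems beginning with r- insert -in- after the first vowel; stems beginning with m- add the prefix ve-.
So wezonom → wezonomani.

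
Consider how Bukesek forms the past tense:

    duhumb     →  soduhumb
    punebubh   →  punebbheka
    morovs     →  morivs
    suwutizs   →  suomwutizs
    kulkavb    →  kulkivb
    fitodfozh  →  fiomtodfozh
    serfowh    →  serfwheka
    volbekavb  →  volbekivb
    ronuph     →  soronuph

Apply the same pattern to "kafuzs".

punebubh and fitodfozh both end in -h yet inflect differently (punebbheka, fiomtodfozh), so the final letter is not what conditions the rule; the second-to-last letter is.
"kafuzs" has second-to-last letter 'z'. The stems whose second-to-last letter is 'z' (fitodfozh → fiomtodfozh, suwutizs → suomwutizs) insert -om- after the first vowel.
The other patterns: stems whose second-to-last letter is 'v' change the last vowel to 'i'; stems whose second-to-last letter is 'b' or 'w' delete the last vowel and add -eka; stems whose second-to-last letter is 'm' or 'p' add the prefix so-.
So kafuzs → kaomfuzs.

kaomfuzs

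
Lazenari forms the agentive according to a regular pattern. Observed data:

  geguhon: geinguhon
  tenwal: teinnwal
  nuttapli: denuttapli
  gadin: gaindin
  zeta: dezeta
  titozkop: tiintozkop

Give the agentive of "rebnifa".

derebnifa

zeta and tenwal both have last vowel 'a' yet inflect differently (dezeta, teinnwal), so the last vowel is not what conditions the rule; whether the stem ends in a vowel or a consonant is.
"rebnifa" ends in a vowel. The stems ending in a vowel (zeta → dezeta, nuttapli → denuttapli) add the prefix de-.
So rebnifa → derebnifa.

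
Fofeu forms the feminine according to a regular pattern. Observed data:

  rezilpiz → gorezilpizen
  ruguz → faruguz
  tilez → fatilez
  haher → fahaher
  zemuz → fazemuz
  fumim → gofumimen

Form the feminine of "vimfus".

favimfus

"vimfus" has last vowel 'u'. The stems whose last vowel is 'u' (ruguz → faruguz, zemuz → fazemuz) add the prefix fa-.
So vimfus → favimfus.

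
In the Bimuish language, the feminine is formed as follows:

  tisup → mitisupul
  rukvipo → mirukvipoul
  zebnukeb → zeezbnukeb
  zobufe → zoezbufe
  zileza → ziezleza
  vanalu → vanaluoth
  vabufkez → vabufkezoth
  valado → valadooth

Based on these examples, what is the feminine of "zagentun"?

"zagentun" begins with z-. The stems beginning with z- (zebnukeb → zeezbnukeb, zobufe → zoezbufe, zileza → ziezleza) insert -ez- after the first vowel.
So zagentun → zaezgentun.

zaezgentun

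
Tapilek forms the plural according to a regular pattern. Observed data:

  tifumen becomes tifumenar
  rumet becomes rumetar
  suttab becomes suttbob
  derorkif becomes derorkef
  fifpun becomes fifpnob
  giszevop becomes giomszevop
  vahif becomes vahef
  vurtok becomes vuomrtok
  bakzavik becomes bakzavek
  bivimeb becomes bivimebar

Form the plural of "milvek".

milvekar

vurtok and bakzavik both end in -k yet inflect differently (vuomrtok, bakzavek), so the final letter is not what conditions the rule; the last vowel is.
"milvek" has last vowel 'e'. The stems whose last vowel is 'e' (tifumen → tifumenar, bivimeb → bivimebar, rumet → rumetar) add -ar.
The other patterns: stems whose last vowel is 'o' insert -om- after the first vowel; stems whose last vowel is 'i' change the last vowel to 'e'; stems whose last vowel is 'a' or 'u' delete the last vowel and add -ob.
So milvek → milvekar.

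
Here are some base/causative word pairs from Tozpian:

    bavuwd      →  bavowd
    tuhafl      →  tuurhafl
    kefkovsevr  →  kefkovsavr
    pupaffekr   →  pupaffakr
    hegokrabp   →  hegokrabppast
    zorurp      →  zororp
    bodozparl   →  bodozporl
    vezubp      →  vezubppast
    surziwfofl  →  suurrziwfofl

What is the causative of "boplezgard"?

"boplezgard" has second-to-last letter 'r'. The stems whose second-to-last letter is 'r' (zorurp → zororp, bodozparl → bodozporl) change the last vowel to 'o'.
So boplezgard → boplezgord.

boplezgord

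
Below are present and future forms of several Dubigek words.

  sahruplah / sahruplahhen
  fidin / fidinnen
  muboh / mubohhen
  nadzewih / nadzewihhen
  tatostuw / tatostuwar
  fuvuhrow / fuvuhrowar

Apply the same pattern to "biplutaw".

muboh and fuvuhrow both have last vowel 'o' yet inflect differently (mubohhen, fuvuhrowar), so the last vowel is not what conditions the rule; the final letter is.
"biplutaw" ends in -w. The stems ending in -w (tatostuw → tatostuwar, fuvuhrow → fuvuhrowar) add -ar.
So biplutaw → biplutawar.

biplutawar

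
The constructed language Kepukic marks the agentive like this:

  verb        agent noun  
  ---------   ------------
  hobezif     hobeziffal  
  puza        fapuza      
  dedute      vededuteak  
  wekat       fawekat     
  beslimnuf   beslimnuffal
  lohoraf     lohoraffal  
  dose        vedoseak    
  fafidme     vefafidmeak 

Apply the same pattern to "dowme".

vedowmeak

"dowme" ends in -e. The stems ending in -e (fafidme → vefafidmeak, dose → vedoseak, dedute → vededuteak) add ve- … -ak around the stem.
The other patterns: stems ending in -f double the final consonant and add -al; stems ending in -a or -t add the prefix fa-.
So dowme → vedowmeak.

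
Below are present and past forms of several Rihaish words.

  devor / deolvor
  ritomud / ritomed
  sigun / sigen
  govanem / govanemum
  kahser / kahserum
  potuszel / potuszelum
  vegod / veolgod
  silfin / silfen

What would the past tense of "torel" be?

torelum

ritomud and vegod both end in -d yet inflect differently (ritomed, veolgod), so the final letter is not what conditions the rule; the last vowel is.
"torel" has last vowel 'e'. The stems whose last vowel is 'e' (kahser → kahserum, govanem → govanemum, potuszel → potuszelum) add -um.
The other patterns: stems whose last vowel is 'i' or 'u' change the last vowel to 'e'; stems whose last vowel is 'o' insert -ol- after the first vowel.
So torel → torelum.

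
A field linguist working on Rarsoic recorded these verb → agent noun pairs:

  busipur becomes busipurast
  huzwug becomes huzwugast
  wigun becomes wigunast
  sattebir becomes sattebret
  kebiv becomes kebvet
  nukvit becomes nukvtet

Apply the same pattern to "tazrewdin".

busipur and sattebir both end in -r yet inflect differently (busipurast, sattebret), so the final letter is not what conditions the rule; the last vowel is.
"tazrewdin" has last vowel 'i'. The stems whose last vowel is 'i' (nukvit → nukvtet, kebiv → kebvet, sattebir → sattebret) delete the last vowel and add -et.
So tazrewdin → tazrewdnet.

tazrewdnet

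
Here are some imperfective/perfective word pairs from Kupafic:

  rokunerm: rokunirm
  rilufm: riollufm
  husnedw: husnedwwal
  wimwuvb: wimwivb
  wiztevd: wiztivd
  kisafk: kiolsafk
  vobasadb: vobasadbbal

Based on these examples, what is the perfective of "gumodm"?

rilufm and rokunerm both end in -m yet inflect differently (riollufm, rokunirm), so the final letter is not what conditions the rule; the second-to-last letter is.
"gumodm" has second-to-last letter 'd'. The stems whose second-to-last letter is 'd' (vobasadb → vobasadbbal, husnedw → husnedwwal) double the final consonant and add -al.
So gumodm → gumodmmal.

gumodmmal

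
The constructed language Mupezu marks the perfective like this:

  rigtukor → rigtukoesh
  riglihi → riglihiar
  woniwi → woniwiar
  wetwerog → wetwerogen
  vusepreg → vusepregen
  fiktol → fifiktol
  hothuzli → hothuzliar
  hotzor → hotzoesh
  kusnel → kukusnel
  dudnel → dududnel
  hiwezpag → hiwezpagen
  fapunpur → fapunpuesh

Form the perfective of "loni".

rigtukor and fiktol both have last vowel 'o' yet inflect differently (rigtukoesh, fifiktol), so the last vowel is not what conditions the rule; the final letter is.
"loni" ends in -i. The stems ending in -i (woniwi → woniwiar, riglihi → riglihiar, hothuzli → hothuzliar) add -ar.
So loni → loniar.

loniar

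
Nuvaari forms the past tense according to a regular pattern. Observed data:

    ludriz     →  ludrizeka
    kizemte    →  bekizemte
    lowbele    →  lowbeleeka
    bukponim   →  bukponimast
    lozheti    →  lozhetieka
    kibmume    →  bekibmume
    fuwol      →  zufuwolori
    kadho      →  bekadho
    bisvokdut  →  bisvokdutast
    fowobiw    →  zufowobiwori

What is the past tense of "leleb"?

lowbele and kibmume both end in -e yet inflect differently (lowbeleeka, bekibmume), so the final letter is not what conditions the rule; the first letter is.
"leleb" begins with l-. The stems beginning with l- (lowbele → lowbeleeka, lozheti → lozhetieka, ludriz → ludrizeka) add -eka.
The other patterns: stems beginning with f- add zu- … -ori around the stem; stems beginning with b- add -ast; stems beginning with k- add the prefix be-.
So leleb → lelebeka.

lelebeka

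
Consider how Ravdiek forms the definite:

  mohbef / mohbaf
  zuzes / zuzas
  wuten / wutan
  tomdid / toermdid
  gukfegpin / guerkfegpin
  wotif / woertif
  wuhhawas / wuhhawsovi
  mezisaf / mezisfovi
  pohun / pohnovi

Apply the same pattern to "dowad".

dowdovi

"dowad" has last vowel 'a'. The stems whose last vowel is 'a' (wuhhawas → wuhhawsovi, mezisaf → mezisfovi) delete the last vowel and add -ovi.
The other patterns: stems whose last vowel is 'e' change the last vowel to 'a'; stems whose last vowel is 'i' insert -er- after the first vowel.
So dowad → dowdovi.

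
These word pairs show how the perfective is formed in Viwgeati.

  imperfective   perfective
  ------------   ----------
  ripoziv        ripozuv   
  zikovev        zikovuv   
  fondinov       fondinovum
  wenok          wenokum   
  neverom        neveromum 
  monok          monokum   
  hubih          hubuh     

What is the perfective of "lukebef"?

lukebuf

fondinov and ripoziv both end in -v yet inflect differently (fondinovum, ripozuv), so the final letter is not what conditions the rule; the last vowel is.
"lukebef" has last vowel 'e'. The one such stem in the data (zikovev → zikovuv) changes the last vowel to 'u' (as do hubih, ripoziv), so the same rule applies.
So lukebef → lukebuf.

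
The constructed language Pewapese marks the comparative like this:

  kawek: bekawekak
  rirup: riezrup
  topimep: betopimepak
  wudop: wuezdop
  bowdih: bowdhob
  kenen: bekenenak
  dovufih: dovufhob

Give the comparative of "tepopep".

betepopepak

topimep and rirup both end in -p yet inflect differently (betopimepak, riezrup), so the final letter is not what conditions the rule; the last vowel is.
"tepopep" has last vowel 'e'. The stems whose last vowel is 'e' (kawek → bekawekak, topimep → betopimepak, kenen → bekenenak) add be- … -ak around the stem.
The other patterns: stems whose last vowel is 'i' delete the last vowel and add -ob; stems whose last vowel is 'o' or 'u' insert -ez- after the first vowel.
So tepopep → betepopepak.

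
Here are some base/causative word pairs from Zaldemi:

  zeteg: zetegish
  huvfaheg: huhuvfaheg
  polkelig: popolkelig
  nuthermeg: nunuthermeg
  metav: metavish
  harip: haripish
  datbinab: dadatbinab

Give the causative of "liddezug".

liliddezug

zeteg and nuthermeg both end in -g yet inflect differently (zetegish, nunuthermeg), so the final letter is not what conditions the rule; the number of vowels is.
"liddezug" has 3 vowels. The stems with 3 vowels (datbinab → dadatbinab, nuthermeg → nunuthermeg, polkelig → popolkelig) repeat the first consonant+vowel as a prefix.
So liddezug → liliddezug.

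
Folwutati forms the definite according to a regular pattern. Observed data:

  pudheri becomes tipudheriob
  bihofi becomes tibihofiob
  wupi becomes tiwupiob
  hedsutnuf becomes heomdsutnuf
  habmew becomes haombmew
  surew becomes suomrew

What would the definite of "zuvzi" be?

pudheri and hedsutnuf both have 3 vowels yet inflect differently (tipudheriob, heomdsutnuf), so the number of vowels is not what conditions the rule; the final letter is.
"zuvzi" ends in -i. The stems ending in -i (pudheri → tipudheriob, bihofi → tibihofiob, wupi → tiwupiob) add ti- … -ob around the stem.
The other pattern: stems ending in -f or -w insert -om- after the first vowel.
So zuvzi → tizuvziob.

tizuvziob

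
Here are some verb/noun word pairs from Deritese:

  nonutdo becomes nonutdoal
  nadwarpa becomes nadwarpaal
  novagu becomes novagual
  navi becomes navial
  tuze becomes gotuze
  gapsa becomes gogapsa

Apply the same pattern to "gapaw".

"gapaw" begins with g-. The one such stem in the data (gapsa → gogapsa) adds the prefix go-, so the same rule applies.
The other pattern: stems beginning with n- add -al.
So gapaw → gogapaw.

gogapaw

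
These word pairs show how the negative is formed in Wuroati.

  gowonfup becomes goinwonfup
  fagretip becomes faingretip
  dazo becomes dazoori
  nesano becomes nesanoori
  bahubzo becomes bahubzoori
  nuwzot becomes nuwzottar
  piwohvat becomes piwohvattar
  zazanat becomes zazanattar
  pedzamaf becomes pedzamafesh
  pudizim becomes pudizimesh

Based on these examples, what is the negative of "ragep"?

raingep

"ragep" ends in -p. The stems ending in -p (gowonfup → goinwonfup, fagretip → faingretip) insert -in- after the first vowel.
So ragep → raingep.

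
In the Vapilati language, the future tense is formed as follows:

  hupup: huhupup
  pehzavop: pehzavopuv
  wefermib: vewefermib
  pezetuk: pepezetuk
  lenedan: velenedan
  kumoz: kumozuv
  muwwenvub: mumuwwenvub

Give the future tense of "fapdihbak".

vefapdihbak

wefermib and muwwenvub both end in -b yet inflect differently (vewefermib, mumuwwenvub), so the final letter is not what conditions the rule; the last vowel is.
"fapdihbak" has last vowel 'a'. The one such stem in the data (lenedan → velenedan) adds the prefix ve-, so the same rule applies.
So fapdihbak → vefapdihbak.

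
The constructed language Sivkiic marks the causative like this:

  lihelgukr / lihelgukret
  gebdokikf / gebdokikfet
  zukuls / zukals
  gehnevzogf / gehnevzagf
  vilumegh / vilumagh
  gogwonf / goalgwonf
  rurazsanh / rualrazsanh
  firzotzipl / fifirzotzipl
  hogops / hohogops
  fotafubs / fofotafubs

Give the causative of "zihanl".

gebdokikf and gehnevzogf both end in -f yet inflect differently (gebdokikfet, gehnevzagf), so the final letter is not what conditions the rule; the second-to-last letter is.
"zihanl" has second-to-last letter 'n'. The stems whose second-to-last letter is 'n' (gogwonf → goalgwonf, rurazsanh → rualrazsanh) insert -al- after the first vowel.
The other patterns: stems whose second-to-last letter is 'k' add -et; stems whose second-to-last letter is 'g' or 'l' change the last vowel to 'a'; stems whose second-to-last letter is 'b' or 'p' repeat the first consonant+vowel as a prefix.
So zihanl → zialhanl.

zialhanl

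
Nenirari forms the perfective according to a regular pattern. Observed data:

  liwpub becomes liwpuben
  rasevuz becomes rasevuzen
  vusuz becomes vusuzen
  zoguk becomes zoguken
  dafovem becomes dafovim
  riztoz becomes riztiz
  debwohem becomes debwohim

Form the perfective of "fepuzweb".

fepuzwib

rasevuz and riztoz both end in -z yet inflect differently (rasevuzen, riztiz), so the final letter is not what conditions the rule; the last vowel is.
"fepuzweb" has last vowel 'e'. The stems whose last vowel is 'e' (dafovem → dafovim, debwohem → debwohim) change the last vowel to 'i'.
The other pattern: stems whose last vowel is 'u' add -en.
So fepuzweb → fepuzwib.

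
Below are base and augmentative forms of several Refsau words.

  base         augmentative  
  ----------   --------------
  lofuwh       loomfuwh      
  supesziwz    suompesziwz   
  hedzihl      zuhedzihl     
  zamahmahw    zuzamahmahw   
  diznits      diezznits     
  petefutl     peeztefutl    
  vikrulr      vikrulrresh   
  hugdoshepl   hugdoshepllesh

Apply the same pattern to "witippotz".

wieztippotz

"witippotz" has second-to-last letter 't'. The stems whose second-to-last letter is 't' (diznits → diezznits, petefutl → peeztefutl) insert -ez- after the first vowel.
So witippotz → wieztippotz.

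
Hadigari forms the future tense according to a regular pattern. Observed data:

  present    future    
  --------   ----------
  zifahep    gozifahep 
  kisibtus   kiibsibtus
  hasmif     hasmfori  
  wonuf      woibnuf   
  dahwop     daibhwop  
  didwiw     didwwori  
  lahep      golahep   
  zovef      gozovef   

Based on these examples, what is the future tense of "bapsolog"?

baibpsolog

hasmif and wonuf both end in -f yet inflect differently (hasmfori, woibnuf), so the final letter is not what conditions the rule; the last vowel is.
"bapsolog" has last vowel 'o'. The one such stem in the data (dahwop → daibhwop) inserts -ib- after the first vowel (as do kisibtus, wonuf), so the same rule applies.
The other patterns: stems whose last vowel is 'i' delete the last vowel and add -ori; stems whose last vowel is 'e' add the prefix go-.
So bapsolog → baibpsolog.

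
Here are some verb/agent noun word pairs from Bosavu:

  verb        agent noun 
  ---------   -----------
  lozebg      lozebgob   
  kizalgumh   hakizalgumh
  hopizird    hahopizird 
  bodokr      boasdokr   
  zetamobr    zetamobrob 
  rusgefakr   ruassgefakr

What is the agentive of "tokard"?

hatokard

zetamobr and bodokr both end in -r yet inflect differently (zetamobrob, boasdokr), so the final letter is not what conditions the rule; the second-to-last letter is.
"tokard" has second-to-last letter 'r'. The one such stem in the data (hopizird → hahopizird) adds the prefix ha-, so the same rule applies.
So tokard → hatokard.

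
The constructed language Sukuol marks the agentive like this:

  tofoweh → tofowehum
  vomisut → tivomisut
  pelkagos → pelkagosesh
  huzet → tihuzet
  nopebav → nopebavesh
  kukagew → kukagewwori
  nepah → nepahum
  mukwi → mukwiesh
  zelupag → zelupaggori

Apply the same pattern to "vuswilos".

vuswilosesh

"vuswilos" ends in -s. The one such stem in the data (pelkagos → pelkagosesh) adds -esh, so the same rule applies.
The other patterns: stems ending in -t add the prefix ti-; stems ending in -g or -w double the final consonant and add -ori; stems ending in -h add -um.
So vuswilos → vuswilosesh.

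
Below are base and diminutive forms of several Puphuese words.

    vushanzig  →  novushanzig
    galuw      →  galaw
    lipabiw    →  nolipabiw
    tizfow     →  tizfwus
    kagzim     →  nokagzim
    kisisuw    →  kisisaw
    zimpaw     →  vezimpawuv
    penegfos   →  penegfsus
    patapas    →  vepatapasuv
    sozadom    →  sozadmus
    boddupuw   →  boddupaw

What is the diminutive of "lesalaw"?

lipabiw and zimpaw both end in -w yet inflect differently (nolipabiw, vezimpawuv), so the final letter is not what conditions the rule; the last vowel is.
"lesalaw" has last vowel 'a'. The stems whose last vowel is 'a' (patapas → vepatapasuv, zimpaw → vezimpawuv) add ve- … -uv around the stem.
The other patterns: stems whose last vowel is 'i' add the prefix no-; stems whose last vowel is 'o' delete the last vowel and add -us; stems whose last vowel is 'u' change the last vowel to 'a'.
So lesalaw → velesalawuv.

velesalawuv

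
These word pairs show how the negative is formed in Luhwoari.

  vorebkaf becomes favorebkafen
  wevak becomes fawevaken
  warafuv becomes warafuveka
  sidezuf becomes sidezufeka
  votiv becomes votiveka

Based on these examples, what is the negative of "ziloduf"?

zilodufeka

"ziloduf" has last vowel 'u'. The stems whose last vowel is 'u' (warafuv → warafuveka, sidezuf → sidezufeka) add -eka.
So ziloduf → zilodufeka.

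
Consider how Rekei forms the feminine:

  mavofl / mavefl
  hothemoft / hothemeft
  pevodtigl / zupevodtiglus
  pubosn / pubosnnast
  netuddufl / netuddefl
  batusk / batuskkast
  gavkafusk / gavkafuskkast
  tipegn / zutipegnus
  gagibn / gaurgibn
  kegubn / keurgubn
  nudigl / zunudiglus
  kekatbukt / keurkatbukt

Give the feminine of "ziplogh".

zuziploghus

tipegn and kegubn both end in -n yet inflect differently (zutipegnus, keurgubn), so the final letter is not what conditions the rule; the second-to-last letter is.
"ziplogh" has second-to-last letter 'g'. The stems whose second-to-last letter is 'g' (tipegn → zutipegnus, nudigl → zunudiglus, pevodtigl → zupevodtiglus) add zu- … -us around the stem.
So ziplogh → zuziploghus.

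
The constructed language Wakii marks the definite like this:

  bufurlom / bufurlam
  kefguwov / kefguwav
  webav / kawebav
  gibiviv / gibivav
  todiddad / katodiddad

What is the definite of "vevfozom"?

vevfozam

webav and gibiviv both end in -v yet inflect differently (kawebav, gibivav), so the final letter is not what conditions the rule; the last vowel is.
"vevfozom" has last vowel 'o'. The stems whose last vowel is 'o' (bufurlom → bufurlam, kefguwov → kefguwav) change the last vowel to 'a'.
The other pattern: stems whose last vowel is 'a' add the prefix ka-.
So vevfozom → vevfozam.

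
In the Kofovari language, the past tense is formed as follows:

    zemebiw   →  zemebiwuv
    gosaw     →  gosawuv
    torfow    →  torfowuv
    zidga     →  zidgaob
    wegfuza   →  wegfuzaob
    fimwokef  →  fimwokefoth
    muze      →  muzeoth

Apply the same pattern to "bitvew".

"bitvew" ends in -w. The stems ending in -w (zemebiw → zemebiwuv, gosaw → gosawuv, torfow → torfowuv) add -uv.
So bitvew → bitvewuv.

bitvewuv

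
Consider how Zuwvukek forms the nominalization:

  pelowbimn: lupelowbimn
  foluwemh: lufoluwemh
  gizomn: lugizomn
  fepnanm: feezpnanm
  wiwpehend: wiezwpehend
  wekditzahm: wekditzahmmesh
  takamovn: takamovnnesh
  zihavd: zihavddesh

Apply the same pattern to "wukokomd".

luwukokomd

fepnanm and wekditzahm both end in -m yet inflect differently (feezpnanm, wekditzahmmesh), so the final letter is not what conditions the rule; the second-to-last letter is.
"wukokomd" has second-to-last letter 'm'. The stems whose second-to-last letter is 'm' (pelowbimn → lupelowbimn, foluwemh → lufoluwemh, gizomn → lugizomn) add the prefix lu-.
So wukokomd → luwukokomd.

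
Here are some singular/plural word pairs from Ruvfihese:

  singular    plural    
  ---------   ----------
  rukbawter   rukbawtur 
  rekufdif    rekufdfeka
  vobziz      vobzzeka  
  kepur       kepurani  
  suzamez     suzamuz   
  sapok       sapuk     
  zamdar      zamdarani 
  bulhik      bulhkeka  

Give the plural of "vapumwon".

vapumwun

"vapumwon" has last vowel 'o'. The one such stem in the data (sapok → sapuk) changes the last vowel to 'u' (as do suzamez, rukbawter), so the same rule applies.
The other patterns: stems whose last vowel is 'i' delete the last vowel and add -eka; stems whose last vowel is 'a' or 'u' add -ani.
So vapumwon → vapumwun.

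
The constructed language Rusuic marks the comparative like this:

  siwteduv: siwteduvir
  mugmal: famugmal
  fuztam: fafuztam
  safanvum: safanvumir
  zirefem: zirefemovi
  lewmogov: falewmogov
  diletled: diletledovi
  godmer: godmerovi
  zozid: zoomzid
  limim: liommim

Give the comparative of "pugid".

puomgid

limim and fuztam both end in -m yet inflect differently (liommim, fafuztam), so the final letter is not what conditions the rule; the last vowel is.
"pugid" has last vowel 'i'. The stems whose last vowel is 'i' (limim → liommim, zozid → zoomzid) insert -om- after the first vowel.
The other patterns: stems whose last vowel is 'a' or 'o' add the prefix fa-; stems whose last vowel is 'u' add -ir; stems whose last vowel is 'e' add -ovi.
So pugid → puomgid.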